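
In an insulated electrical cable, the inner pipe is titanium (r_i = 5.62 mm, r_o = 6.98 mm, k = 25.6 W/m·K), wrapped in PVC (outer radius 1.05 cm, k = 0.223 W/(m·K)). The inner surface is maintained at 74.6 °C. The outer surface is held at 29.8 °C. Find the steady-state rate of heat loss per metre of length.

Q' = 153 W/m

Resistance network (inner→outer):
  R'_titanium = ln(0.00698/0.00562)/(2πk) = 0.2167/(2π·25.6) = 0.001347 m·K/W
  R'_PVC = ln(0.0105/0.00698)/(2πk) = 0.4083/(2π·0.223) = 0.2914 m·K/W
ΣR = 0.001347 + 0.2914 = 0.2927 m·K/W
Q' = ΔT/ΣR = (74.6 °C − 29.8 °C)/0.2927 = 153 W/m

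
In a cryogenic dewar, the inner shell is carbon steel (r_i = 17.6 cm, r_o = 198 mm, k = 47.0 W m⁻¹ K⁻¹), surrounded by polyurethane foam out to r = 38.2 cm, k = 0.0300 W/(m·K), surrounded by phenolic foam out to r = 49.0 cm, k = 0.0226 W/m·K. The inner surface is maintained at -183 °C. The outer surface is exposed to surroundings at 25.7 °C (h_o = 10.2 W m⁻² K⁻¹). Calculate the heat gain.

Series thermal resistances, inner to outer:
  R_carbon steel = (1/0.176 − 1/0.198)/(4πk) = 0.6313/(4π·47.0) = 0.001069 K/W
  R_polyurethane foam = (1/0.198 − 1/0.382)/(4πk) = 2.433/(4π·0.0300) = 6.453 K/W
  R_phenolic foam = (1/0.382 − 1/0.490)/(4πk) = 0.5770/(4π·0.0226) = 2.032 K/W
  R_conv,out = 1/(4πr²h) = 1/(4π·0.490²·10.2) = 0.03249 K/W
ΣR = 0.001069 + 6.453 + 2.032 + 0.03249 = 8.519 K/W
Q = ΔT/ΣR = (-183 °C − 25.7 °C)/8.519 = -24.5 W
(Negative Q ⇒ heat flows inward; heat gain = 24.5 W.)

Q = 24.5 W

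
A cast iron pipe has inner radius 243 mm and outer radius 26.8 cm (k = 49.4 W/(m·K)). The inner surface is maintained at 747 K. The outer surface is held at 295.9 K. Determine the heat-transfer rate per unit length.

Q' = 2πk·ΔT/ln(r₂/r₁) = 2π × 49.4 × 451.1 / ln(0.268/0.243) = 1.43×10^6 W/m

Q' = 1430 kW/m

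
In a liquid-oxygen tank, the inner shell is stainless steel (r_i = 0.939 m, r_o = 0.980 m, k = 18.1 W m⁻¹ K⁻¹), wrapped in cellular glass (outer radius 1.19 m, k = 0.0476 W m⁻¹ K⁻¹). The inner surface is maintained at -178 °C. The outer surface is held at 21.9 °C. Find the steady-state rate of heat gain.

Q = 664 W

Series thermal resistances, inner to outer:
  R_stainless steel = (1/0.939 − 1/0.980)/(4πk) = 0.04455/(4π·18.1) = 1.959×10^-4 K/W
  R_cellular glass = (1/0.980 − 1/1.19)/(4πk) = 0.1801/(4π·0.0476) = 0.3010 K/W
ΣR = 1.959×10^-4 + 0.3010 = 0.3012 K/W
Q = ΔT/ΣR = (-178 °C − 21.9 °C)/0.3012 = -664 W
(Negative Q ⇒ heat flows inward; heat gain = 664 W.)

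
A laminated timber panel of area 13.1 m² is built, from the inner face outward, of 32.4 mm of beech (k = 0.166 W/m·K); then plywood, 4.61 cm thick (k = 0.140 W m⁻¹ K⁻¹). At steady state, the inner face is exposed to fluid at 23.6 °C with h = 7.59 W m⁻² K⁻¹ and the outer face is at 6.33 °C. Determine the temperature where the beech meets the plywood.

Series thermal resistances, inner to outer:
  R_conv,in = 1/(hA) = 1/(7.59·13.1) = 0.01006 K/W
  R_beech = L/(kA) = 0.0324/(0.166·13.1) = 0.01490 K/W
  R_plywood = L/(kA) = 0.0461/(0.140·13.1) = 0.02514 K/W
ΣR = 0.01006 + 0.01490 + 0.02514 = 0.05010 K/W
Q = ΔT/ΣR = (23.6 °C − 6.33 °C)/0.05010 = 344.7 W
From the inner boundary to the beech/plywood interface, ΣR_partial = 0.02496 K/W.
T_interface = T_in − Q·ΣR_partial = 23.6 °C − (344.7)(0.02496) = 15.0 °C

T = 15.0 °C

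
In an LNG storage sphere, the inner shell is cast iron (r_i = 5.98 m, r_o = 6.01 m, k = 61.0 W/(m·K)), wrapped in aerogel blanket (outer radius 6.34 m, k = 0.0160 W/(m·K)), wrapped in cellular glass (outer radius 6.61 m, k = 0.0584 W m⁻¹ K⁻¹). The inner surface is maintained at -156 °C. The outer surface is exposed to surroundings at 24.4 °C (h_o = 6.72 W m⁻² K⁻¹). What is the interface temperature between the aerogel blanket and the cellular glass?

Treat each layer as a resistance in series:
  R_cast iron = (1/5.98 − 1/6.01)/(4πk) = 8.347×10^-4/(4π·61.0) = 1.089×10^-6 K/W
  R_aerogel blanket = (1/6.01 − 1/6.34)/(4πk) = 0.008661/(4π·0.0160) = 0.04307 K/W
  R_cellular glass = (1/6.34 − 1/6.61)/(4πk) = 0.006443/(4π·0.0584) = 0.008779 K/W
  R_conv,out = 1/(4πr²h) = 1/(4π·6.61²·6.72) = 2.710×10^-4 K/W
ΣR = 1.089×10^-6 + 0.04307 + 0.008779 + 2.710×10^-4 = 0.05212 K/W
Q = ΔT/ΣR = (-156 °C − 24.4 °C)/0.05212 = -3461 W
From the inner boundary to the aerogel blanket/cellular glass interface, ΣR_partial = 0.04307 K/W.
T_interface = T_in − Q·ΣR_partial = -156 °C − (-3461)(0.04307) = -6.9 °C

T = -6.9 °C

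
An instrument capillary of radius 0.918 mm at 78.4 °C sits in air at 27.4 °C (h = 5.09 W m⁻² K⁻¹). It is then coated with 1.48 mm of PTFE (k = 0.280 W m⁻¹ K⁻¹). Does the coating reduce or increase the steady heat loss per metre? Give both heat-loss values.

Critical radius for a cylinder: r_cr = k/h = 0.0550 m = 5.50 cm.
Outer radius after coating: r₂ = 9.18×10^-4 + 0.00148 = 0.002398 m.
Since r₁ < r_cr and r₂ ≤ r_cr, the coating moves toward the maximum at r_cr — heat loss rises.
Bare: R = 1/(2πr₁h) = 34.06 m·K/W; Q = 51/34.06 = 1.50 W/m.
Coated: R = R_cond + R_conv = 13.59 m·K/W; Q = 51/13.59 = 3.75 W/m.

increases: 1.50 → 3.75 W/m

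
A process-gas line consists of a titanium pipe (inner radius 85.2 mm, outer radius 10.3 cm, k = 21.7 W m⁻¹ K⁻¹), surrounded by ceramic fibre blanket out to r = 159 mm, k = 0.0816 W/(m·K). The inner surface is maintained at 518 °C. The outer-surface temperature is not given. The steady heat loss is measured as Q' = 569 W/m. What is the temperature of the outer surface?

Series resistances:
  R'_titanium = ln(0.103/0.0852)/(2πk) = 0.1897/(2π·21.7) = 0.001392 m·K/W
  R'_ceramic fibre blanket = ln(0.159/0.103)/(2πk) = 0.4342/(2π·0.0816) = 0.8468 m·K/W
ΣR = 0.8482 m·K/W
ΔT = Q'·ΣR = 569 × 0.8482 = 482.6 K
Heat flows outward, so T_out = T_in − ΔT = 518 − 482.6 = 35.4 °C

T_out = 35.4 °C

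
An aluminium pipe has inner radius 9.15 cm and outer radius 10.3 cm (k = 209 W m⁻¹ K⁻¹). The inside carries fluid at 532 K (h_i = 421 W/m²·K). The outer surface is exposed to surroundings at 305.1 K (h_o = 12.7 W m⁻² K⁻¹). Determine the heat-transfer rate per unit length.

Q' = 1800 W/m

Resistance network (inner→outer):
  R'_conv,in = 1/(2πr h) = 1/(2π·0.0915·421) = 0.004132 m·K/W
  R'_aluminium = ln(0.103/0.0915)/(2πk) = 0.1184/(2π·209) = 9.015×10^-5 m·K/W
  R'_conv,out = 1/(2πr h) = 1/(2π·0.103·12.7) = 0.1217 m·K/W
ΣR = 0.004132 + 9.015×10^-5 + 0.1217 = 0.1259 m·K/W
Q' = ΔT/ΣR = (532 K − 305.1 K)/0.1259 = 1800 W/m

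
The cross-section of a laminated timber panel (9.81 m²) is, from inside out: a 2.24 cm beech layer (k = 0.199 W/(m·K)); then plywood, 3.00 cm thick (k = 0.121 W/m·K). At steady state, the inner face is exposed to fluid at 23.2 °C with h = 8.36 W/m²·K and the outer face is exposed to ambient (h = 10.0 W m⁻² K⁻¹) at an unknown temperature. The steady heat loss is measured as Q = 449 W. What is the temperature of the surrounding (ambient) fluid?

T_out = -3.35 °C

Sum the resistances:
  R_conv,in = 1/(hA) = 1/(8.36·9.81) = 0.01219 K/W
  R_beech = L/(kA) = 0.0224/(0.199·9.81) = 0.01147 K/W
  R_plywood = L/(kA) = 0.0300/(0.121·9.81) = 0.02527 K/W
  R_conv,out = 1/(hA) = 1/(10.0·9.81) = 0.01019 K/W
ΣR = 0.05913 K/W
ΔT = Q·ΣR = 449 × 0.05913 = 26.55 K
Heat flows outward, so T_out = T_in − ΔT = 23.2 − 26.55 = -3.35 °C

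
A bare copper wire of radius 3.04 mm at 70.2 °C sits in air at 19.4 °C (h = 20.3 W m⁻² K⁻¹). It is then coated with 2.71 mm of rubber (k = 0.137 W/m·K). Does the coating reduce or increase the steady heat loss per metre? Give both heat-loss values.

Critical radius for a cylinder: r_cr = k/h = 0.00675 m = 0.675 cm.
Outer radius after coating: r₂ = 0.00304 + 0.00271 = 0.00575 m.
Since r₁ < r_cr and r₂ ≤ r_cr, the coating moves toward the maximum at r_cr — heat loss rises.
Bare: R = 1/(2πr₁h) = 2.579 m·K/W; Q = 50.8/2.579 = 19.7 W/m.
Coated: R = R_cond + R_conv = 2.104 m·K/W; Q = 50.8/2.104 = 24.1 W/m.

increases: 19.7 → 24.1 W/m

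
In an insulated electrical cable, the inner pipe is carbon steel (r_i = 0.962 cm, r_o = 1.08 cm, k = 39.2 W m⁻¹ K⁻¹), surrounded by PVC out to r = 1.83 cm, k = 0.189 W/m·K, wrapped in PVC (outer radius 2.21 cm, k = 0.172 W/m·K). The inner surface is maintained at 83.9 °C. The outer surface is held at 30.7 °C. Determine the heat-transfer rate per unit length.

Q' = 85.9 W/m

Resistance network (inner→outer):
  R'_carbon steel = ln(0.0108/0.00962)/(2πk) = 0.1157/(2π·39.2) = 4.698×10^-4 m·K/W
  R'_PVC = ln(0.0183/0.0108)/(2πk) = 0.5274/(2π·0.189) = 0.4441 m·K/W
  R'_PVC = ln(0.0221/0.0183)/(2πk) = 0.1887/(2π·0.172) = 0.1746 m·K/W
ΣR = 4.698×10^-4 + 0.4441 + 0.1746 = 0.6192 m·K/W
Q' = ΔT/ΣR = (83.9 °C − 30.7 °C)/0.6192 = 85.9 W/m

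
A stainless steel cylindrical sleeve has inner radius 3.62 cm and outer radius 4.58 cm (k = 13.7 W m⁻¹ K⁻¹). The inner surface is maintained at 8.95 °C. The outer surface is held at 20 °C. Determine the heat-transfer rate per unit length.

Q' = 2πk·ΔT/ln(r₂/r₁) = 2π × 13.7 × 11.05 / ln(0.0458/0.0362) = 4040 W/m

Q' = 4.04 kW/m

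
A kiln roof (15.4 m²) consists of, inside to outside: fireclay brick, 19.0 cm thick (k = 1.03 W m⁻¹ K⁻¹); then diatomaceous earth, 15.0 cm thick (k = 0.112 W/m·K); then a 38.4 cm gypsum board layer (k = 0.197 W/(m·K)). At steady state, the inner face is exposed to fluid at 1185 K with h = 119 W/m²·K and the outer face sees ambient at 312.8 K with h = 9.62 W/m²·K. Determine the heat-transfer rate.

Q = 3750 W

Treat each layer as a resistance in series:
  R_conv,in = 1/(hA) = 1/(119·15.4) = 5.457×10^-4 K/W
  R_fireclay brick = L/(kA) = 0.190/(1.03·15.4) = 0.01198 K/W
  R_diatomaceous earth = L/(kA) = 0.150/(0.112·15.4) = 0.08697 K/W
  R_gypsum board = L/(kA) = 0.384/(0.197·15.4) = 0.1266 K/W
  R_conv,out = 1/(hA) = 1/(9.62·15.4) = 0.006750 K/W
ΣR = 5.457×10^-4 + 0.01198 + 0.08697 + 0.1266 + 0.006750 = 0.2328 K/W
Q = ΔT/ΣR = (1185 K − 312.8 K)/0.2328 = 3750 W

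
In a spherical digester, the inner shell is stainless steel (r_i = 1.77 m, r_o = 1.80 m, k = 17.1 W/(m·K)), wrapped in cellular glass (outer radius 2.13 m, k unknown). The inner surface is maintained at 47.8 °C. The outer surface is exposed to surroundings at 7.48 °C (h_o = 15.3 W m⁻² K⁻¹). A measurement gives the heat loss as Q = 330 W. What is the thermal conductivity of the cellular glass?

k = 0.0566 W/m·K

ΣR = ΔT/Q = |47.8 − 7.48|/330 = 0.1222 K/W
Known resistances:
  R_stainless steel = (1/1.77 − 1/1.80)/(4πk) = 0.009416/(4π·17.1) = 4.382×10^-5 K/W
  R_conv,out = 1/(4πr²h) = 1/(4π·2.13²·15.3) = 0.001146 K/W
R_cellular glass = ΣR − ΣR_known = 0.1222 − 0.001190 = 0.1210 K/W
(1/r₁−1/r₂)/(4πk) = 0.1210 ⇒ k = 0.08607/(4π·0.1210) = 0.0566 W/m·K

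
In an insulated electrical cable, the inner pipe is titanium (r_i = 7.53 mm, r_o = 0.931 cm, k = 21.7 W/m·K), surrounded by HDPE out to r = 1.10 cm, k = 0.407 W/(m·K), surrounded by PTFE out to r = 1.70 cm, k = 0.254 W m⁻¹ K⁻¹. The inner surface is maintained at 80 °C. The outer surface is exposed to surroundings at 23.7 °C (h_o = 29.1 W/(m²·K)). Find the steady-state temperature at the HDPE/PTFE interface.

T = 74.3 °C

Treat each layer as a resistance in series:
  R'_titanium = ln(0.00931/0.00753)/(2πk) = 0.2122/(2π·21.7) = 0.001556 m·K/W
  R'_HDPE = ln(0.0110/0.00931)/(2πk) = 0.1668/(2π·0.407) = 0.06523 m·K/W
  R'_PTFE = ln(0.0170/0.0110)/(2πk) = 0.4353/(2π·0.254) = 0.2728 m·K/W
  R'_conv,out = 1/(2πr h) = 1/(2π·0.0170·29.1) = 0.3217 m·K/W
ΣR = 0.001556 + 0.06523 + 0.2728 + 0.3217 = 0.6613 m·K/W
Q' = ΔT/ΣR = (80 °C − 23.7 °C)/0.6613 = 85.14 W/m
From the inner boundary to the HDPE/PTFE interface, ΣR_partial = 0.06679 m·K/W.
T_interface = T_in − Q'·ΣR_partial = 80 °C − (85.14)(0.06679) = 74.3 °C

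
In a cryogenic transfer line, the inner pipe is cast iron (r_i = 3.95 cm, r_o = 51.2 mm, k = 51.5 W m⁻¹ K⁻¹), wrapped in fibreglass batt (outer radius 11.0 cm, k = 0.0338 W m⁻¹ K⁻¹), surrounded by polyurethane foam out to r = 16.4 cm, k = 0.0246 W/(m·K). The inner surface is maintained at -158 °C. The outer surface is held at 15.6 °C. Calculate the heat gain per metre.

Series thermal resistances, inner to outer:
  R'_cast iron = ln(0.0512/0.0395)/(2πk) = 0.2594/(2π·51.5) = 8.018×10^-4 m·K/W
  R'_fibreglass batt = ln(0.110/0.0512)/(2πk) = 0.7647/(2π·0.0338) = 3.601 m·K/W
  R'_polyurethane foam = ln(0.164/0.110)/(2πk) = 0.3994/(2π·0.0246) = 2.584 m·K/W
ΣR = 8.018×10^-4 + 3.601 + 2.584 = 6.186 m·K/W
Q' = ΔT/ΣR = (-158 °C − 15.6 °C)/6.186 = -28.1 W/m
(Negative Q' ⇒ heat flows inward; heat gain = 28.1 W/m.)

Q' = 28.1 W/m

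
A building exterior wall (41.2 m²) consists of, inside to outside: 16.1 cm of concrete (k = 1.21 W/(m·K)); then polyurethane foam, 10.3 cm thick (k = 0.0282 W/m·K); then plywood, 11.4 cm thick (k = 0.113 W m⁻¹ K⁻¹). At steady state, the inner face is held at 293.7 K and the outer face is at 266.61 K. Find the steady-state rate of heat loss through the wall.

Q = 233 W

Treat each layer as a resistance in series:
  R_concrete = L/(kA) = 0.161/(1.21·41.2) = 0.003230 K/W
  R_polyurethane foam = L/(kA) = 0.103/(0.0282·41.2) = 0.08865 K/W
  R_plywood = L/(kA) = 0.114/(0.113·41.2) = 0.02449 K/W
ΣR = 0.003230 + 0.08865 + 0.02449 = 0.1164 K/W
Q = ΔT/ΣR = (293.7 K − 266.61 K)/0.1164 = 233 W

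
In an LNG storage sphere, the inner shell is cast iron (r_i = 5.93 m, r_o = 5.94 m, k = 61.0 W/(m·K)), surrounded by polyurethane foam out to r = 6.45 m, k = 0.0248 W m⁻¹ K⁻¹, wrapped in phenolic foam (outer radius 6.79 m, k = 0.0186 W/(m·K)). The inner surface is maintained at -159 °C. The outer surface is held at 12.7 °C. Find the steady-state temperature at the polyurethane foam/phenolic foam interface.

Treat each layer as a resistance in series:
  R_cast iron = (1/5.93 − 1/5.94)/(4πk) = 2.839×10^-4/(4π·61.0) = 3.704×10^-7 K/W
  R_polyurethane foam = (1/5.94 − 1/6.45)/(4πk) = 0.01331/(4π·0.0248) = 0.04271 K/W
  R_phenolic foam = (1/6.45 − 1/6.79)/(4πk) = 0.007763/(4π·0.0186) = 0.03321 K/W
ΣR = 3.704×10^-7 + 0.04271 + 0.03321 = 0.07592 K/W
Q = ΔT/ΣR = (-159 °C − 12.7 °C)/0.07592 = -2262 W
From the inner boundary to the polyurethane foam/phenolic foam interface, ΣR_partial = 0.04271 K/W.
T_interface = T_in − Q·ΣR_partial = -159 °C − (-2262)(0.04271) = -62.4 °C

T = -62.4 °C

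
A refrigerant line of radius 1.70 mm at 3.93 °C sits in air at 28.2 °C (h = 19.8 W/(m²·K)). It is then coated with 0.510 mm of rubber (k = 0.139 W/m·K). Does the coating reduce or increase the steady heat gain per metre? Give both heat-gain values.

increases: 5.13 → 6.16 W/m

Critical radius for a cylinder: r_cr = k/h = 0.00702 m = 0.702 cm.
Outer radius after coating: r₂ = 0.00170 + 5.10×10^-4 = 0.002210 m.
Since r₁ < r_cr and r₂ ≤ r_cr, the coating moves toward the maximum at r_cr — heat gain rises.
Bare: R = 1/(2πr₁h) = 4.728 m·K/W; Q = 24.27/4.728 = 5.13 W/m.
Coated: R = R_cond + R_conv = 3.938 m·K/W; Q = 24.27/3.938 = 6.16 W/m.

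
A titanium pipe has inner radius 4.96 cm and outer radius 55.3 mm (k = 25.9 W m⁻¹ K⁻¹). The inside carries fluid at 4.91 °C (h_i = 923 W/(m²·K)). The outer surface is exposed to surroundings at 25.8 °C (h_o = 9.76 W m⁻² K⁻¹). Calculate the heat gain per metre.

Series thermal resistances, inner to outer:
  R'_conv,in = 1/(2πr h) = 1/(2π·0.0496·923) = 0.003476 m·K/W
  R'_titanium = ln(0.0553/0.0496)/(2πk) = 0.1088/(2π·25.9) = 6.685×10^-4 m·K/W
  R'_conv,out = 1/(2πr h) = 1/(2π·0.0553·9.76) = 0.2949 m·K/W
ΣR = 0.003476 + 6.685×10^-4 + 0.2949 = 0.2990 m·K/W
Q' = ΔT/ΣR = (4.91 °C − 25.8 °C)/0.2990 = -69.9 W/m
(Negative Q' ⇒ heat flows inward; heat gain = 69.9 W/m.)

Q' = 69.9 W/m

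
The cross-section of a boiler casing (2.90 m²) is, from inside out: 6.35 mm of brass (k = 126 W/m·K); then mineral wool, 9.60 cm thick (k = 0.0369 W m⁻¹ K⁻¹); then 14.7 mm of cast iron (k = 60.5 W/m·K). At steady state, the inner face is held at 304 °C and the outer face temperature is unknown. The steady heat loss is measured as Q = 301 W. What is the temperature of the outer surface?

Sum the resistances:
  R_brass = L/(kA) = 0.00635/(126·2.90) = 1.738×10^-5 K/W
  R_mineral wool = L/(kA) = 0.0960/(0.0369·2.90) = 0.8971 K/W
  R_cast iron = L/(kA) = 0.0147/(60.5·2.90) = 8.378×10^-5 K/W
ΣR = 0.8972 K/W
ΔT = Q·ΣR = 301 × 0.8972 = 270.1 K
Heat flows outward, so T_out = T_in − ΔT = 304 − 270.1 = 33.9 °C

T_out = 33.9 °C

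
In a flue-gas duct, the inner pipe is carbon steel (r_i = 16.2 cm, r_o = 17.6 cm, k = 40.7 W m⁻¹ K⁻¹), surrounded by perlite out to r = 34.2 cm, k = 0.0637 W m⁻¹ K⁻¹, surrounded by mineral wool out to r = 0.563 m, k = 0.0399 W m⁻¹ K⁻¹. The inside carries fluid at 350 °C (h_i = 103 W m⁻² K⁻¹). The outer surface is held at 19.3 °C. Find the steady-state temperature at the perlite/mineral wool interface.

T = 199 °C

Resistance network (inner→outer):
  R'_conv,in = 1/(2πr h) = 1/(2π·0.162·103) = 0.009538 m·K/W
  R'_carbon steel = ln(0.176/0.162)/(2πk) = 0.08289/(2π·40.7) = 3.241×10^-4 m·K/W
  R'_perlite = ln(0.342/0.176)/(2πk) = 0.6643/(2π·0.0637) = 1.660 m·K/W
  R'_mineral wool = ln(0.563/0.342)/(2πk) = 0.4985/(2π·0.0399) = 1.988 m·K/W
ΣR = 0.009538 + 3.241×10^-4 + 1.660 + 1.988 = 3.658 m·K/W
Q' = ΔT/ΣR = (350 °C − 19.3 °C)/3.658 = 90.40 W/m
From the inner boundary to the perlite/mineral wool interface, ΣR_partial = 1.670 m·K/W.
T_interface = T_in − Q'·ΣR_partial = 350 °C − (90.40)(1.670) = 199 °C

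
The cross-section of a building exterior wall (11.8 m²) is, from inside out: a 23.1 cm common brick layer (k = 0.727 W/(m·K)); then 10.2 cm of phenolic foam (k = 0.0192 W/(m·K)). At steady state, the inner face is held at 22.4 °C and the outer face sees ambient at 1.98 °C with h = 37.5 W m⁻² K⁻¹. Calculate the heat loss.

Q = 42.6 W

Resistance network (inner→outer):
  R_common brick = L/(kA) = 0.231/(0.727·11.8) = 0.02693 K/W
  R_phenolic foam = L/(kA) = 0.102/(0.0192·11.8) = 0.4502 K/W
  R_conv,out = 1/(hA) = 1/(37.5·11.8) = 0.002260 K/W
ΣR = 0.02693 + 0.4502 + 0.002260 = 0.4794 K/W
Q = ΔT/ΣR = (22.4 °C − 1.98 °C)/0.4794 = 42.6 W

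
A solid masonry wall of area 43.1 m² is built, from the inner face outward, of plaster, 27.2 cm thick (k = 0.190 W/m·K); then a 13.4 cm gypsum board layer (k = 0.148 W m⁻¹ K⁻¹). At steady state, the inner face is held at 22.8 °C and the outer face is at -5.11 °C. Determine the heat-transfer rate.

Resistance network (inner→outer):
  R_plaster = L/(kA) = 0.272/(0.190·43.1) = 0.03322 K/W
  R_gypsum board = L/(kA) = 0.134/(0.148·43.1) = 0.02101 K/W
ΣR = 0.03322 + 0.02101 = 0.05423 K/W
Q = ΔT/ΣR = (22.8 °C − -5.11 °C)/0.05423 = 515 W

Q = 515 W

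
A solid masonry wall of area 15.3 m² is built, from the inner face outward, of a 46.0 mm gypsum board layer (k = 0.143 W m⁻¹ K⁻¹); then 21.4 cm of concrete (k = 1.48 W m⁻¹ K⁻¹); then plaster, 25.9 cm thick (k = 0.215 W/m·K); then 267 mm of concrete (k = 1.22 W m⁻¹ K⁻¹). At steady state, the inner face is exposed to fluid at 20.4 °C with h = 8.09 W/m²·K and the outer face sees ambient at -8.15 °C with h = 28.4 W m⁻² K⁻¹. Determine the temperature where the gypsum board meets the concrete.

Resistance network (inner→outer):
  R_conv,in = 1/(hA) = 1/(8.09·15.3) = 0.008079 K/W
  R_gypsum board = L/(kA) = 0.0460/(0.143·15.3) = 0.02102 K/W
  R_concrete = L/(kA) = 0.214/(1.48·15.3) = 0.009451 K/W
  R_plaster = L/(kA) = 0.259/(0.215·15.3) = 0.07874 K/W
  R_concrete = L/(kA) = 0.267/(1.22·15.3) = 0.01430 K/W
  R_conv,out = 1/(hA) = 1/(28.4·15.3) = 0.002301 K/W
ΣR = 0.008079 + 0.02102 + 0.009451 + 0.07874 + 0.01430 + 0.002301 = 0.1339 K/W
Q = ΔT/ΣR = (20.4 °C − -8.15 °C)/0.1339 = 213.2 W
From the inner boundary to the gypsum board/concrete interface, ΣR_partial = 0.02910 K/W.
T_interface = T_in − Q·ΣR_partial = 20.4 °C − (213.2)(0.02910) = 14.2 °C

T = 14.2 °C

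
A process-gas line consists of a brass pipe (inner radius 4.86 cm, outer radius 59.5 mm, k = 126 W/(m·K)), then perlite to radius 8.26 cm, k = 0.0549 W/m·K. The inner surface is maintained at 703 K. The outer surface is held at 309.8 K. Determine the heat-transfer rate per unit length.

Series thermal resistances, inner to outer:
  R'_brass = ln(0.0595/0.0486)/(2πk) = 0.2024/(2π·126) = 2.556×10^-4 m·K/W
  R'_perlite = ln(0.0826/0.0595)/(2πk) = 0.3280/(2π·0.0549) = 0.9510 m·K/W
ΣR = 2.556×10^-4 + 0.9510 = 0.9513 m·K/W
Q' = ΔT/ΣR = (703 K − 309.8 K)/0.9513 = 413 W/m

Q' = 413 W/m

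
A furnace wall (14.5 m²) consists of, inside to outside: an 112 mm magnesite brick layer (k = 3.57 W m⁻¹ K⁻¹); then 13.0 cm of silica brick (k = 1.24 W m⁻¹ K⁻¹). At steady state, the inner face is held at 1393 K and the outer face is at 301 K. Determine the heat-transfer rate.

Q = 116 kW

Series thermal resistances, inner to outer:
  R_magnesite brick = L/(kA) = 0.112/(3.57·14.5) = 0.002164 K/W
  R_silica brick = L/(kA) = 0.130/(1.24·14.5) = 0.007230 K/W
ΣR = 0.002164 + 0.007230 = 0.009394 K/W
Q = ΔT/ΣR = (1393 K − 301 K)/0.009394 = 1.16×10^5 W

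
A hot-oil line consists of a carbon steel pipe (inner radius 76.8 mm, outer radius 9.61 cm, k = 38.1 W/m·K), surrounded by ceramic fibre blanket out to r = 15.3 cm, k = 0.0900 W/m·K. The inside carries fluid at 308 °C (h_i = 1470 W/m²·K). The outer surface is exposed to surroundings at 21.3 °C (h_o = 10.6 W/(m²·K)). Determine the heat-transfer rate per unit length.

Q' = 311 W/m

Series thermal resistances, inner to outer:
  R'_conv,in = 1/(2πr h) = 1/(2π·0.0768·1470) = 0.001410 m·K/W
  R'_carbon steel = ln(0.0961/0.0768)/(2πk) = 0.2242/(2π·38.1) = 9.365×10^-4 m·K/W
  R'_ceramic fibre blanket = ln(0.153/0.0961)/(2πk) = 0.4650/(2π·0.0900) = 0.8224 m·K/W
  R'_conv,out = 1/(2πr h) = 1/(2π·0.153·10.6) = 0.09813 m·K/W
ΣR = 0.001410 + 9.365×10^-4 + 0.8224 + 0.09813 = 0.9229 m·K/W
Q' = ΔT/ΣR = (308 °C − 21.3 °C)/0.9229 = 311 W/m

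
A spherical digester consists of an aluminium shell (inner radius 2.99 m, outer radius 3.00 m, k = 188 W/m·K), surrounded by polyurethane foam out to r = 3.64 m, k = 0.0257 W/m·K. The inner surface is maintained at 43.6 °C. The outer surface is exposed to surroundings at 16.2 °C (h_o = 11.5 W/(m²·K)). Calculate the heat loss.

Q = 151 W

Treat each layer as a resistance in series:
  R_aluminium = (1/2.99 − 1/3.00)/(4πk) = 0.001115/(4π·188) = 4.719×10^-7 K/W
  R_polyurethane foam = (1/3.00 − 1/3.64)/(4πk) = 0.05861/(4π·0.0257) = 0.1815 K/W
  R_conv,out = 1/(4πr²h) = 1/(4π·3.64²·11.5) = 5.223×10^-4 K/W
ΣR = 4.719×10^-7 + 0.1815 + 5.223×10^-4 = 0.1820 K/W
Q = ΔT/ΣR = (43.6 °C − 16.2 °C)/0.1820 = 151 W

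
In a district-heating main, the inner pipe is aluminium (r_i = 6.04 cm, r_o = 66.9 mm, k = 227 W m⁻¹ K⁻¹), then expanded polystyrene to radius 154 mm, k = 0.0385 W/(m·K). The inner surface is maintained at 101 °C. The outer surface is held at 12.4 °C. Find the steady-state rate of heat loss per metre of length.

Resistance network (inner→outer):
  R'_aluminium = ln(0.0669/0.0604)/(2πk) = 0.1022/(2π·227) = 7.166×10^-5 m·K/W
  R'_expanded polystyrene = ln(0.154/0.0669)/(2πk) = 0.8338/(2π·0.0385) = 3.447 m·K/W
ΣR = 7.166×10^-5 + 3.447 = 3.447 m·K/W
Q' = ΔT/ΣR = (101 °C − 12.4 °C)/3.447 = 25.7 W/m

Q' = 25.7 W/m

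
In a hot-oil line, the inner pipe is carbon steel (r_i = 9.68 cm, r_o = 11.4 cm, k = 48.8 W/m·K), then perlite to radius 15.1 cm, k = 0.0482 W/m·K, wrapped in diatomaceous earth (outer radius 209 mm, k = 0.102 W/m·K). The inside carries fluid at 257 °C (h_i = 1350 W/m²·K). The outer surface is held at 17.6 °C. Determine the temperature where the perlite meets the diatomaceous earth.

Resistance network (inner→outer):
  R'_conv,in = 1/(2πr h) = 1/(2π·0.0968·1350) = 0.001218 m·K/W
  R'_carbon steel = ln(0.114/0.0968)/(2πk) = 0.1636/(2π·48.8) = 5.334×10^-4 m·K/W
  R'_perlite = ln(0.151/0.114)/(2πk) = 0.2811/(2π·0.0482) = 0.9281 m·K/W
  R'_diatomaceous earth = ln(0.209/0.151)/(2πk) = 0.3251/(2π·0.102) = 0.5072 m·K/W
ΣR = 0.001218 + 5.334×10^-4 + 0.9281 + 0.5072 = 1.437 m·K/W
Q' = ΔT/ΣR = (257 °C − 17.6 °C)/1.437 = 166.6 W/m
From the inner boundary to the perlite/diatomaceous earth interface, ΣR_partial = 0.9299 m·K/W.
T_interface = T_in − Q'·ΣR_partial = 257 °C − (166.6)(0.9299) = 102 °C

T = 102 °C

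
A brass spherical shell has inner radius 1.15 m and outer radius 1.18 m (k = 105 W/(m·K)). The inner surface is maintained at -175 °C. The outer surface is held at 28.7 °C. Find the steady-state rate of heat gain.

Q = 4πk·ΔT/(1/r₁ − 1/r₂) = 4π × 105 × 203.7 / (1/1.15 − 1/1.18) = 1.22×10^7 W

Q = 12200 kW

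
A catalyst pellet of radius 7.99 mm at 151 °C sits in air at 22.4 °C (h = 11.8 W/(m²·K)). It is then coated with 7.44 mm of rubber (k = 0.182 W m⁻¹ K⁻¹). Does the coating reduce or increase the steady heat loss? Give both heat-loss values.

increases: 1.22 → 2.35 W

Critical radius for a sphere: r_cr = 2k/h = 0.0308 m = 3.08 cm.
Outer radius after coating: r₂ = 0.00799 + 0.00744 = 0.01543 m.
Since r₁ < r_cr and r₂ ≤ r_cr, the coating moves toward the maximum at r_cr — heat loss rises.
Bare: R = 1/(4πr₁²h) = 105.6 K/W; Q = 128.6/105.6 = 1.22 W.
Coated: R = R_cond + R_conv = 54.71 K/W; Q = 128.6/54.71 = 2.35 W.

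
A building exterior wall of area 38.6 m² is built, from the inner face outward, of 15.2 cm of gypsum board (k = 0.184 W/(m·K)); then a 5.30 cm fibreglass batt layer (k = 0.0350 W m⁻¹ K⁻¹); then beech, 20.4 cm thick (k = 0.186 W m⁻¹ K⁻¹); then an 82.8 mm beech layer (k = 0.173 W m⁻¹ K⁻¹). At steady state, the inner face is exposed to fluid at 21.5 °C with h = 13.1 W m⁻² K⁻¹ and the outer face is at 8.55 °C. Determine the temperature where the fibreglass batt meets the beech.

Series thermal resistances, inner to outer:
  R_conv,in = 1/(hA) = 1/(13.1·38.6) = 0.001978 K/W
  R_gypsum board = L/(kA) = 0.152/(0.184·38.6) = 0.02140 K/W
  R_fibreglass batt = L/(kA) = 0.0530/(0.0350·38.6) = 0.03923 K/W
  R_beech = L/(kA) = 0.204/(0.186·38.6) = 0.02841 K/W
  R_beech = L/(kA) = 0.0828/(0.173·38.6) = 0.01240 K/W
ΣR = 0.001978 + 0.02140 + 0.03923 + 0.02841 + 0.01240 = 0.1034 K/W
Q = ΔT/ΣR = (21.5 °C − 8.55 °C)/0.1034 = 125.2 W
From the inner boundary to the fibreglass batt/beech interface, ΣR_partial = 0.06261 K/W.
T_interface = T_in − Q·ΣR_partial = 21.5 °C − (125.2)(0.06261) = 13.7 °C

T = 13.7 °C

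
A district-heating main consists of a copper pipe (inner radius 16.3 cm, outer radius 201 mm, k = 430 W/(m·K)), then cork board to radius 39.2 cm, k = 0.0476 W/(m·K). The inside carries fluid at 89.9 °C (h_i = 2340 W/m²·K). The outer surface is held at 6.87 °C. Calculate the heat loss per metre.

Series thermal resistances, inner to outer:
  R'_conv,in = 1/(2πr h) = 1/(2π·0.163·2340) = 4.173×10^-4 m·K/W
  R'_copper = ln(0.201/0.163)/(2πk) = 0.2096/(2π·430) = 7.756×10^-5 m·K/W
  R'_cork board = ln(0.392/0.201)/(2πk) = 0.6680/(2π·0.0476) = 2.233 m·K/W
ΣR = 4.173×10^-4 + 7.756×10^-5 + 2.233 = 2.233 m·K/W
Q' = ΔT/ΣR = (89.9 °C − 6.87 °C)/2.233 = 37.2 W/m

Q' = 37.2 W/m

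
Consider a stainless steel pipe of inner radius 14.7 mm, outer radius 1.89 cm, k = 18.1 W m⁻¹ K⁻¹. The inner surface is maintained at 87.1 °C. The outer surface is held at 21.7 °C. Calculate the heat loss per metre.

Q' = 29600 W/m

Q' = 2πk·ΔT/ln(r₂/r₁) = 2π × 18.1 × 65.4 / ln(0.0189/0.0147) = 29600 W/m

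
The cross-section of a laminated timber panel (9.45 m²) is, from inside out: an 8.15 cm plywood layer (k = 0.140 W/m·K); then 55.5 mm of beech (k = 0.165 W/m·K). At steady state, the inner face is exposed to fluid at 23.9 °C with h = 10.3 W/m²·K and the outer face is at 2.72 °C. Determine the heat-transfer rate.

Q = 197 W

Resistance network (inner→outer):
  R_conv,in = 1/(hA) = 1/(10.3·9.45) = 0.01027 K/W
  R_plywood = L/(kA) = 0.0815/(0.140·9.45) = 0.06160 K/W
  R_beech = L/(kA) = 0.0555/(0.165·9.45) = 0.03559 K/W
ΣR = 0.01027 + 0.06160 + 0.03559 = 0.1075 K/W
Q = ΔT/ΣR = (23.9 °C − 2.72 °C)/0.1075 = 197 W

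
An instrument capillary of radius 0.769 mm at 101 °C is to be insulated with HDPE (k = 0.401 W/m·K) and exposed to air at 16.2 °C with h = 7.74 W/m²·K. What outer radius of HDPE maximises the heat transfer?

For a cylinder, r_cr = k_ins/h = 0.401/7.74 = 0.0518 m = 5.18 cm

r_cr = 5.18 cm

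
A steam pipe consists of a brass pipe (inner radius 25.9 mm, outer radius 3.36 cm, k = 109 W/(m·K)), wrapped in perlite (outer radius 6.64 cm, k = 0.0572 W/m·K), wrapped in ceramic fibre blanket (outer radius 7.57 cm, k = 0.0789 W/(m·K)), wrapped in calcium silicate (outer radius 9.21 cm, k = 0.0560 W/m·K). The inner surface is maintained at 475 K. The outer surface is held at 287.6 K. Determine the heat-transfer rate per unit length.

Treat each layer as a resistance in series:
  R'_brass = ln(0.0336/0.0259)/(2πk) = 0.2603/(2π·109) = 3.800×10^-4 m·K/W
  R'_perlite = ln(0.0664/0.0336)/(2πk) = 0.6812/(2π·0.0572) = 1.895 m·K/W
  R'_ceramic fibre blanket = ln(0.0757/0.0664)/(2πk) = 0.1311/(2π·0.0789) = 0.2644 m·K/W
  R'_calcium silicate = ln(0.0921/0.0757)/(2πk) = 0.1961/(2π·0.0560) = 0.5573 m·K/W
ΣR = 3.800×10^-4 + 1.895 + 0.2644 + 0.5573 = 2.717 m·K/W
Q' = ΔT/ΣR = (475 K − 287.6 K)/2.717 = 69.0 W/m

Q' = 69.0 W/m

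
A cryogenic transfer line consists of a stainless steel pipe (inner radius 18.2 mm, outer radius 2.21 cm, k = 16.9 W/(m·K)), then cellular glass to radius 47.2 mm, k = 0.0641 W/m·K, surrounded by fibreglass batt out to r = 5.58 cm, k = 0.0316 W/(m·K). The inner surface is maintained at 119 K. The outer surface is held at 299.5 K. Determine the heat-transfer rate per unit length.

Treat each layer as a resistance in series:
  R'_stainless steel = ln(0.0221/0.0182)/(2πk) = 0.1942/(2π·16.9) = 0.001828 m·K/W
  R'_cellular glass = ln(0.0472/0.0221)/(2πk) = 0.7588/(2π·0.0641) = 1.884 m·K/W
  R'_fibreglass batt = ln(0.0558/0.0472)/(2πk) = 0.1674/(2π·0.0316) = 0.8430 m·K/W
ΣR = 0.001828 + 1.884 + 0.8430 = 2.729 m·K/W
Q' = ΔT/ΣR = (119 K − 299.5 K)/2.729 = -66.1 W/m
(Negative Q' ⇒ heat flows inward; heat gain = 66.1 W/m.)

Q' = 66.1 W/m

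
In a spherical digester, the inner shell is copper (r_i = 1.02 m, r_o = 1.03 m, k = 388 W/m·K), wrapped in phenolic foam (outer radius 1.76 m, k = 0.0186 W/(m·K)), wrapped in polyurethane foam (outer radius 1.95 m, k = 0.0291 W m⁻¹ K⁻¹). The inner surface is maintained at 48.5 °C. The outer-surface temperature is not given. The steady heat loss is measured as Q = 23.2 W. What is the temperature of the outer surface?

T_out = 5.02 °C

Sum the resistances:
  R_copper = (1/1.02 − 1/1.03)/(4πk) = 0.009518/(4π·388) = 1.952×10^-6 K/W
  R_phenolic foam = (1/1.03 − 1/1.76)/(4πk) = 0.4027/(4π·0.0186) = 1.723 K/W
  R_polyurethane foam = (1/1.76 − 1/1.95)/(4πk) = 0.05536/(4π·0.0291) = 0.1514 K/W
ΣR = 1.874 K/W
ΔT = Q·ΣR = 23.2 × 1.874 = 43.48 K
Heat flows outward, so T_out = T_in − ΔT = 48.5 − 43.48 = 5.02 °C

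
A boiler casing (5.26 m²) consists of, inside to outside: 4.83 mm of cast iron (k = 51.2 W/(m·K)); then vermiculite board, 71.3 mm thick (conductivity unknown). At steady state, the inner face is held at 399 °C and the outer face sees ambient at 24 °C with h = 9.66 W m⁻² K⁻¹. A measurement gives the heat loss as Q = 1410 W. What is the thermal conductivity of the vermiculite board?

k = 0.0550 W/m·K

ΣR = ΔT/Q = |399 − 24|/1410 = 0.2660 K/W
Known resistances:
  R_cast iron = L/(kA) = 0.00483/(51.2·5.26) = 1.793×10^-5 K/W
  R_conv,out = 1/(hA) = 1/(9.66·5.26) = 0.01968 K/W
R_vermiculite board = ΣR − ΣR_known = 0.2660 − 0.01970 = 0.2463 K/W
L/(kA) = 0.2463 ⇒ k = 0.0713/(0.2463·5.26) = 0.0550 W/m·K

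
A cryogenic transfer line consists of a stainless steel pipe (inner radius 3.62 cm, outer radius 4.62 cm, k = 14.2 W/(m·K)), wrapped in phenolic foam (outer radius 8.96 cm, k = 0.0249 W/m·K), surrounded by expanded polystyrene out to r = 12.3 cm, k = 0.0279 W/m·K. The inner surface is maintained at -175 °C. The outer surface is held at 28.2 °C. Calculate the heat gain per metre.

Q' = 33.6 W/m

Series thermal resistances, inner to outer:
  R'_stainless steel = ln(0.0462/0.0362)/(2πk) = 0.2439/(2π·14.2) = 0.002734 m·K/W
  R'_phenolic foam = ln(0.0896/0.0462)/(2πk) = 0.6624/(2π·0.0249) = 4.234 m·K/W
  R'_expanded polystyrene = ln(0.123/0.0896)/(2πk) = 0.3168/(2π·0.0279) = 1.807 m·K/W
ΣR = 0.002734 + 4.234 + 1.807 = 6.044 m·K/W
Q' = ΔT/ΣR = (-175 °C − 28.2 °C)/6.044 = -33.6 W/m
(Negative Q' ⇒ heat flows inward; heat gain = 33.6 W/m.)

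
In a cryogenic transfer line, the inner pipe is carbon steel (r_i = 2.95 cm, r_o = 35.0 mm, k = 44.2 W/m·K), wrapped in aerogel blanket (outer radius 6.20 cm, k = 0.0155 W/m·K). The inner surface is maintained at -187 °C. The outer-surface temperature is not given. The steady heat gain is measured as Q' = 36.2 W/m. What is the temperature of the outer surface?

Series resistances:
  R'_carbon steel = ln(0.0350/0.0295)/(2πk) = 0.1710/(2π·44.2) = 6.156×10^-4 m·K/W
  R'_aerogel blanket = ln(0.0620/0.0350)/(2πk) = 0.5718/(2π·0.0155) = 5.871 m·K/W
ΣR = 5.872 m·K/W
ΔT = Q'·ΣR = 36.2 × 5.872 = 212.6 K
Heat flows inward, so T_out = T_in + ΔT = -187 + 212.6 = 25.6 °C

T_out = 25.6 °C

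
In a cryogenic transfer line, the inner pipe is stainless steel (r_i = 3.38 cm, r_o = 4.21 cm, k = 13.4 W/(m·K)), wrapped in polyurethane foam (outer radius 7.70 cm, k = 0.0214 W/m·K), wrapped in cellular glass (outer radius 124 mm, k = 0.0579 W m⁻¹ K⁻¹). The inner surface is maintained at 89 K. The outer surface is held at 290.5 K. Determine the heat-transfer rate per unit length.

Series thermal resistances, inner to outer:
  R'_stainless steel = ln(0.0421/0.0338)/(2πk) = 0.2196/(2π·13.4) = 0.002608 m·K/W
  R'_polyurethane foam = ln(0.0770/0.0421)/(2πk) = 0.6038/(2π·0.0214) = 4.490 m·K/W
  R'_cellular glass = ln(0.124/0.0770)/(2πk) = 0.4765/(2π·0.0579) = 1.310 m·K/W
ΣR = 0.002608 + 4.490 + 1.310 = 5.803 m·K/W
Q' = ΔT/ΣR = (89 K − 290.5 K)/5.803 = -34.7 W/m
(Negative Q' ⇒ heat flows inward; heat gain = 34.7 W/m.)

Q' = 34.7 W/m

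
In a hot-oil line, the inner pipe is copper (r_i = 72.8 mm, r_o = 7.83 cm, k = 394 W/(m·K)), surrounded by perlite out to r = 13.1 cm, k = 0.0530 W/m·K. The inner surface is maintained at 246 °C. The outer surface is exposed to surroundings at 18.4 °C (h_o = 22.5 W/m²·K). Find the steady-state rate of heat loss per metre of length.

Q' = 142 W/m

Treat each layer as a resistance in series:
  R'_copper = ln(0.0783/0.0728)/(2πk) = 0.07283/(2π·394) = 2.942×10^-5 m·K/W
  R'_perlite = ln(0.131/0.0783)/(2πk) = 0.5146/(2π·0.0530) = 1.545 m·K/W
  R'_conv,out = 1/(2πr h) = 1/(2π·0.131·22.5) = 0.05400 m·K/W
ΣR = 2.942×10^-5 + 1.545 + 0.05400 = 1.599 m·K/W
Q' = ΔT/ΣR = (246 °C − 18.4 °C)/1.599 = 142 W/m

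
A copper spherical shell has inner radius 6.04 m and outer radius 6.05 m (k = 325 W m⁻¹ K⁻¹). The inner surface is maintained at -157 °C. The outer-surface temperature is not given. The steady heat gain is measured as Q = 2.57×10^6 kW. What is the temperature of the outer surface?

T_out = 15.2 °C

Series resistances:
  R_copper = (1/6.04 − 1/6.05)/(4πk) = 2.737×10^-4/(4π·325) = 6.701×10^-8 K/W
ΣR = 6.701×10^-8 K/W
ΔT = Q·ΣR = 2.57×10^9 × 6.701×10^-8 = 172.2 K
Heat flows inward, so T_out = T_in + ΔT = -157 + 172.2 = 15.2 °C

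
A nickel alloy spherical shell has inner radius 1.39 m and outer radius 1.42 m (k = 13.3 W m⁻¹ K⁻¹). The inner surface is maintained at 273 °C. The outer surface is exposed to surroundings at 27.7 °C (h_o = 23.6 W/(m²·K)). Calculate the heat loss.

Resistance network (inner→outer):
  R_nickel alloy = (1/1.39 − 1/1.42)/(4πk) = 0.01520/(4π·13.3) = 9.094×10^-5 K/W
  R_conv,out = 1/(4πr²h) = 1/(4π·1.42²·23.6) = 0.001672 K/W
ΣR = 9.094×10^-5 + 0.001672 = 0.001763 K/W
Q = ΔT/ΣR = (273 °C − 27.7 °C)/0.001763 = 1.39×10^5 W

Q = 1.39×10^5 W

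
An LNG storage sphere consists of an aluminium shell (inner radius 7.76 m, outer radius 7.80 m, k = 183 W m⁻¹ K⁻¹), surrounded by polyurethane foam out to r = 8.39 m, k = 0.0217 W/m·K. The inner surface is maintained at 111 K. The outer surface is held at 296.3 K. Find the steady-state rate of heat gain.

Q = 5600 W

Series thermal resistances, inner to outer:
  R_aluminium = (1/7.76 − 1/7.80)/(4πk) = 6.609×10^-4/(4π·183) = 2.874×10^-7 K/W
  R_polyurethane foam = (1/7.80 − 1/8.39)/(4πk) = 0.009016/(4π·0.0217) = 0.03306 K/W
ΣR = 2.874×10^-7 + 0.03306 = 0.03306 K/W
Q = ΔT/ΣR = (111 K − 296.3 K)/0.03306 = -5600 W
(Negative Q ⇒ heat flows inward; heat gain = 5600 W.)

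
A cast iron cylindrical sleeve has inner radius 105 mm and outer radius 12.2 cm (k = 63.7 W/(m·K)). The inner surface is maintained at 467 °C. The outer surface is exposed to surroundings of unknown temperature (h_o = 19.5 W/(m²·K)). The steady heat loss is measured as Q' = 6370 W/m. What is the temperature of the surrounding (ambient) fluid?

Sum the resistances:
  R'_cast iron = ln(0.122/0.105)/(2πk) = 0.1501/(2π·63.7) = 3.749×10^-4 m·K/W
  R'_conv,out = 1/(2πr h) = 1/(2π·0.122·19.5) = 0.06690 m·K/W
ΣR = 0.06727 m·K/W
ΔT = Q'·ΣR = 6370 × 0.06727 = 428.5 K
Heat flows outward, so T_out = T_in − ΔT = 467 − 428.5 = 38.5 °C

T_out = 38.5 °C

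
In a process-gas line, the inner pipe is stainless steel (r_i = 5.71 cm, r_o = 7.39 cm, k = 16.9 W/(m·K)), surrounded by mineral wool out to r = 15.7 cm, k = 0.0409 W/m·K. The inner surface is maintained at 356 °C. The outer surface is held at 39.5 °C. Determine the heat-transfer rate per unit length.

Series thermal resistances, inner to outer:
  R'_stainless steel = ln(0.0739/0.0571)/(2πk) = 0.2579/(2π·16.9) = 0.002429 m·K/W
  R'_mineral wool = ln(0.157/0.0739)/(2πk) = 0.7535/(2π·0.0409) = 2.932 m·K/W
ΣR = 0.002429 + 2.932 = 2.934 m·K/W
Q' = ΔT/ΣR = (356 °C − 39.5 °C)/2.934 = 108 W/m

Q' = 108 W/m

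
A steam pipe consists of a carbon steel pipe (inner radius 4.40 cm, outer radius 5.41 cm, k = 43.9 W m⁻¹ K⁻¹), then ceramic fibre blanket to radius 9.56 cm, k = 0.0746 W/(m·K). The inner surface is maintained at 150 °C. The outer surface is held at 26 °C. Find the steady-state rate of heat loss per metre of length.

Resistance network (inner→outer):
  R'_carbon steel = ln(0.0541/0.0440)/(2πk) = 0.2066/(2π·43.9) = 7.492×10^-4 m·K/W
  R'_ceramic fibre blanket = ln(0.0956/0.0541)/(2πk) = 0.5693/(2π·0.0746) = 1.215 m·K/W
ΣR = 7.492×10^-4 + 1.215 = 1.216 m·K/W
Q' = ΔT/ΣR = (150 °C − 26 °C)/1.216 = 102 W/m

Q' = 102 W/m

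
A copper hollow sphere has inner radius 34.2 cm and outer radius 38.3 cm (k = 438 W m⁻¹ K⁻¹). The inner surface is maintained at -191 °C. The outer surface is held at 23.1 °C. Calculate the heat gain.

Q = 3.76×10^6 W

Q = 4πk·ΔT/(1/r₁ − 1/r₂) = 4π × 438 × 214.1 / (1/0.342 − 1/0.383) = 3.76×10^6 W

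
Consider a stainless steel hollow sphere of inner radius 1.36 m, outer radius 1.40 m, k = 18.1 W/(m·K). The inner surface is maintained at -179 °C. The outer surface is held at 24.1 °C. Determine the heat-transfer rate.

Q = 4πk·ΔT/(1/r₁ − 1/r₂) = 4π × 18.1 × 203.1 / (1/1.36 − 1/1.40) = 2.20×10^6 W

Q = 2.20×10^6 W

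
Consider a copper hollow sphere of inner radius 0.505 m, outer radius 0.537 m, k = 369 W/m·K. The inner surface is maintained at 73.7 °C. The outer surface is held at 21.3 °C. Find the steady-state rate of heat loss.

Q = 2.06×10^6 W

Q = 4πk·ΔT/(1/r₁ − 1/r₂) = 4π × 369 × 52.4 / (1/0.505 − 1/0.537) = 2.06×10^6 W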